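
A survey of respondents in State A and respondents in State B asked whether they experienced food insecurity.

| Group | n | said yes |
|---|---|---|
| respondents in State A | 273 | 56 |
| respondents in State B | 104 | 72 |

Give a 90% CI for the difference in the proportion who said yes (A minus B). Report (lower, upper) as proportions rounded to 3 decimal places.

(-0.572, -0.403)

Sample proportions: 56/273 = 0.2051, 72/104 = 0.6923.
Each SE is √(p̂(1−p̂)/n): √(0.2051·0.7949/273) = 0.02444 and √(0.6923·0.3077/104) = 0.04526.
SE(p̂₁ − p̂₂) = √(SE₁² + SE₂²) = √(0.0005973136 + 0.0020484676) = 0.05144, since the two samples are independent.
At 90% confidence z* = 1.645; margin = 1.645 × 0.05144 = 0.08462.
The difference is 0.2051 − 0.6923 = -0.4872, so the interval is -0.4872 ± 0.08462 = (-0.572, -0.403).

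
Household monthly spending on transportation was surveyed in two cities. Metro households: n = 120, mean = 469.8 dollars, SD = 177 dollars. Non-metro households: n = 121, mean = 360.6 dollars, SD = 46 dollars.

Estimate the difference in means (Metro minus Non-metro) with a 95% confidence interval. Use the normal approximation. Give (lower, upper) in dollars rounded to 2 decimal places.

SE₁ = s₁/√n₁ = 177/√120 = 16.1578; SE₂ = 46/√121 = 4.1818.
Independent samples, unequal variances: SE_diff = √(SE₁² + SE₂²) = √(261.07450084 + 17.48745124) = 16.6902.
z* = 1.960, so margin of error = 1.960 × 16.6902 = 32.7128.
Difference in means = 469.8 − 360.6 = 109.2000.
109.2000 ± 32.7128 → (76.49, 141.91).

(76.49, 141.91)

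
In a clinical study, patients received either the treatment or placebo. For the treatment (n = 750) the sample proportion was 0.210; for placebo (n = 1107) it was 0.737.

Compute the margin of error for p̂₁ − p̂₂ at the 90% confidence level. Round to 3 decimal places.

Each SE is √(p̂(1−p̂)/n): √(0.2100·0.7900/750) = 0.01487 and √(0.7370·0.2630/1107) = 0.01323.
SE(p̂₁ − p̂₂) = √(SE₁² + SE₂²) = √(0.0002211169 + 0.0001750329) = 0.01990, since the two samples are independent.
At 90% confidence z* = 1.645; margin = 1.645 × 0.01990 = 0.03274.

0.033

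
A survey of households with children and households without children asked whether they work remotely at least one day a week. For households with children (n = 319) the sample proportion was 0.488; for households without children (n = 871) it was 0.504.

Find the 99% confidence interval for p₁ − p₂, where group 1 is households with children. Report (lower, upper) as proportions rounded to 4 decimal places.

(-0.1003, 0.0683)

Each SE is √(p̂(1−p̂)/n): √(0.4880·0.5120/319) = 0.02799 and √(0.5040·0.4960/871) = 0.01694.
SE(p̂₁ − p̂₂) = √(SE₁² + SE₂²) = √(0.0007834401 + 0.0002869636) = 0.03272, since the two samples are independent.
At 99% confidence z* = 2.576; margin = 2.576 × 0.03272 = 0.08429.
The difference is 0.4880 − 0.5040 = -0.0160, so the interval is -0.0160 ± 0.08429 = (-0.1003, 0.0683).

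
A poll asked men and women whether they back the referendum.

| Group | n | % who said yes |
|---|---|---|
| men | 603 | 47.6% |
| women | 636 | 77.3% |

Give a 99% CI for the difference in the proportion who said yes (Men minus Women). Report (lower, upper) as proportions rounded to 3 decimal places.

Each SE is √(p̂(1−p̂)/n): √(0.4760·0.5240/603) = 0.02034 and √(0.7730·0.2270/636) = 0.01661.
SE(p̂₁ − p̂₂) = √(SE₁² + SE₂²) = √(0.0004137156 + 0.0002758921) = 0.02626, since the two samples are independent.
At 99% confidence z* = 2.576; margin = 2.576 × 0.02626 = 0.06765.
The difference is 0.4760 − 0.7730 = -0.2970, so the interval is -0.2970 ± 0.06765 = (-0.365, -0.229).

(-0.365, -0.229)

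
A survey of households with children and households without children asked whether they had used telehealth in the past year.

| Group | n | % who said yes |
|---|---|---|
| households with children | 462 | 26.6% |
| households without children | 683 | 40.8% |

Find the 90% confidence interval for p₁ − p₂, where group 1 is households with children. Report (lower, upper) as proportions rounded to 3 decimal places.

(-0.188, -0.096)

The two standard errors are √(0.2660×0.7340/462) = 0.02056 and √(0.4080×0.5920/683) = 0.01881.
Because the samples are independent, SE_diff = √(0.02056² + 0.01881²) = 0.02787.
Using z* = 1.645 for 90%, ME = 1.645 × 0.02787 = 0.04585.
p̂₁ − p̂₂ = -0.1420; interval -0.1420 ± 0.04585 gives (-0.188, -0.096).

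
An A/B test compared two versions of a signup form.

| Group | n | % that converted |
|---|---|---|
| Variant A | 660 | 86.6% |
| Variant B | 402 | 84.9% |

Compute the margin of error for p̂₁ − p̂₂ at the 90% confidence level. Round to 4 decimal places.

0.0366

The two standard errors are √(0.8660×0.1340/660) = 0.01326 and √(0.8490×0.1510/402) = 0.01786.
Because the samples are independent, SE_diff = √(0.01326² + 0.01786²) = 0.02224.
Using z* = 1.645 for 90%, ME = 1.645 × 0.02224 = 0.03658.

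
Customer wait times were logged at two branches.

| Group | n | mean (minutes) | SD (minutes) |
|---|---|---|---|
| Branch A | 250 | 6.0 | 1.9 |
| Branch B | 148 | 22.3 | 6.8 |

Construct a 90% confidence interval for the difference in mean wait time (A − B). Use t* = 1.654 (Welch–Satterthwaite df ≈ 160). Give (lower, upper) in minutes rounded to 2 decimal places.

(-17.25, -15.35)

Standard errors of each mean: 1.9/√250 = 0.1202 and 6.8/√148 = 0.5590.
SE(x̄₁ − x̄₂) = √(0.1202² + 0.5590²) = 0.5718 for independent samples with unequal variances.
With t* = 1.654, the margin is 1.654 × 0.5718 = 0.9458.
x̄₁ − x̄₂ = 6.0 − 22.3 = -16.3000; the interval is -16.3000 ± 0.9458 = (-17.25, -15.35).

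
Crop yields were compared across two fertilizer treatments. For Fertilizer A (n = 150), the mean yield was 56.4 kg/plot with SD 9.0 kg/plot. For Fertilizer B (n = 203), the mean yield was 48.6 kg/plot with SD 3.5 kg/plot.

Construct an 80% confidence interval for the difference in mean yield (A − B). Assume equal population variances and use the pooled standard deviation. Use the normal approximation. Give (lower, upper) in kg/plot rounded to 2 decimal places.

s_p = √[((n₁−1)s₁² + (n₂−1)s₂²)/(n₁+n₂−2)] = √[(149·9.0² + 202·3.5²)/351] = 6.4370.
SE = 6.4370·√(1/150 + 1/203) = 0.6931.
With z* = 1.282, margin = 1.282 × 0.6931 = 0.8886.
x̄₁ − x̄₂ = 56.4 − 48.6 = 7.8000; interval 7.8000 ± 0.8886 = (6.91, 8.69).

(6.91, 8.69)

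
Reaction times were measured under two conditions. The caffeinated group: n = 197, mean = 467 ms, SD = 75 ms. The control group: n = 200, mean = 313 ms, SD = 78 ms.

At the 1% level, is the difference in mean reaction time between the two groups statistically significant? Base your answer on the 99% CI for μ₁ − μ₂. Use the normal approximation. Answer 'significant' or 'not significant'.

significant

Per-group SEs: s₁/√n₁ = 75/√197 = 5.3435, s₂/√n₂ = 78/√200 = 5.5154.
Unpooled SE of the difference: √(28.55299225 + 30.41963716) = 7.6794.
Margin of error = z* · SE = 2.576 × 7.6794 = 19.7821.
x̄₁ − x̄₂ = 467 − 313 = 154.0000.
CI: 154.0000 ± 19.7821 = (134.2179, 173.7821).
The interval (134.2179, 173.7821) does not contain 0, so the difference is significant.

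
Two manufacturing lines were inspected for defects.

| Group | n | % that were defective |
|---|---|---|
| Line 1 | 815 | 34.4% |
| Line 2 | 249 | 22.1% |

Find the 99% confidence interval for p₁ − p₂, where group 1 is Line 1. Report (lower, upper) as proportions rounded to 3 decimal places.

SE₁ = √(p̂₁(1−p̂₁)/n₁) = √(0.3440·0.6560/815) = 0.01664; SE₂ = √(0.2210·0.7790/249) = 0.02629.
Independent samples: SE of the difference = √(SE₁² + SE₂²) = √(0.0002768896 + 0.0006911641) = 0.03111.
z* for 99% confidence is 2.576, so the margin of error is 2.576 × 0.03111 = 0.08014.
Point estimate p̂₁ − p̂₂ = 0.3440 − 0.2210 = 0.1230.
0.1230 ± 0.08014 → (0.043, 0.203).

(0.043, 0.203)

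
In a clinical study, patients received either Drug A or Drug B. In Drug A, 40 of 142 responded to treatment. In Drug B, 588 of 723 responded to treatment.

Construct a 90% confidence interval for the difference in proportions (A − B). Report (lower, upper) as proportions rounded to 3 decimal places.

(-0.598, -0.465)

First, p̂₁ = 40/142 = 0.2817; p̂₂ = 588/723 = 0.8133.
The two standard errors are √(0.2817×0.7183/142) = 0.03775 and √(0.8133×0.1867/723) = 0.01449.
Because the samples are independent, SE_diff = √(0.03775² + 0.01449²) = 0.04044.
Using z* = 1.645 for 90%, ME = 1.645 × 0.04044 = 0.06652.
p̂₁ − p̂₂ = -0.5316; interval -0.5316 ± 0.06652 gives (-0.598, -0.465).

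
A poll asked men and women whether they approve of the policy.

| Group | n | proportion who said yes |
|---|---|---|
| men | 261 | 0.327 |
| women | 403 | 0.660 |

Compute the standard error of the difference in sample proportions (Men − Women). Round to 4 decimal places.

0.0374

Each SE is √(p̂(1−p̂)/n): √(0.3270·0.6730/261) = 0.02904 and √(0.6600·0.3400/403) = 0.02360.
SE(p̂₁ − p̂₂) = √(SE₁² + SE₂²) = √(0.0008433216 + 0.00055696) = 0.03742, since the two samples are independent.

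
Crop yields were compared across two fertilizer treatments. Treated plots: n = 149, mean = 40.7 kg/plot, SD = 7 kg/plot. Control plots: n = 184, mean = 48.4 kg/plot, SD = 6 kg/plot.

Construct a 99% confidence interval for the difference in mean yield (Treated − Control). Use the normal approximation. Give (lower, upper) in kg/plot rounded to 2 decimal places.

Per-group SEs: s₁/√n₁ = 7/√149 = 0.5735, s₂/√n₂ = 6/√184 = 0.4423.
Unpooled SE of the difference: √(0.32890225 + 0.19562929) = 0.7242.
Margin of error = z* · SE = 2.576 × 0.7242 = 1.8655.
x̄₁ − x̄₂ = 40.7 − 48.4 = -7.7000.
CI: -7.7000 ± 1.8655 = (-9.57, -5.83).

(-9.57, -5.83)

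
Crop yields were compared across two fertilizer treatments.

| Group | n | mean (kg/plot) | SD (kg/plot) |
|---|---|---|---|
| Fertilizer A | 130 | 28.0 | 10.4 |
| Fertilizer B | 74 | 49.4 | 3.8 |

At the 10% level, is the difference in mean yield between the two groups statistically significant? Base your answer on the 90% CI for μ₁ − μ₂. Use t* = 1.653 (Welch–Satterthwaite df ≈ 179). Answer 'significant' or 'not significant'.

Per-group SEs: s₁/√n₁ = 10.4/√130 = 0.9121, s₂/√n₂ = 3.8/√74 = 0.4417.
Unpooled SE of the difference: √(0.83192641 + 0.19509889) = 1.0134.
Margin of error = t* · SE = 1.653 × 1.0134 = 1.6752.
x̄₁ − x̄₂ = 28.0 − 49.4 = -21.4000.
CI: -21.4000 ± 1.6752 = (-23.0752, -19.7248).
The interval (-23.0752, -19.7248) does not contain 0, so the difference is significant.

significant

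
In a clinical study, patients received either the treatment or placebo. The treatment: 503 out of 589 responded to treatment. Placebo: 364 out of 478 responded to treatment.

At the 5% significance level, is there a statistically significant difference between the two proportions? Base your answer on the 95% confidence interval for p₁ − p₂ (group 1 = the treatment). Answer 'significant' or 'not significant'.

Sample proportions: 503/589 = 0.8540, 364/478 = 0.7615.
Each SE is √(p̂(1−p̂)/n): √(0.8540·0.1460/589) = 0.01455 and √(0.7615·0.2385/478) = 0.01949.
SE(p̂₁ − p̂₂) = √(SE₁² + SE₂²) = √(0.0002117025 + 0.0003798601) = 0.02432, since the two samples are independent.
At 95% confidence z* = 1.960; margin = 1.960 × 0.02432 = 0.04767.
The difference is 0.8540 − 0.7615 = 0.0925, so the interval is 0.0925 ± 0.04767 = (0.04483, 0.14017).
The interval (0.04483, 0.14017) does not contain 0, so the difference is significant.

significant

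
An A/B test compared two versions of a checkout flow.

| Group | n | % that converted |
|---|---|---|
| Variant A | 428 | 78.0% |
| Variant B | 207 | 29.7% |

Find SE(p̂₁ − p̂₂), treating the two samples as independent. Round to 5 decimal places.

0.03754

SE₁ = √(p̂₁(1−p̂₁)/n₁) = √(0.7800·0.2200/428) = 0.02002; SE₂ = √(0.2970·0.7030/207) = 0.03176.
Independent samples: SE of the difference = √(SE₁² + SE₂²) = √(0.0004008004 + 0.0010086976) = 0.03754.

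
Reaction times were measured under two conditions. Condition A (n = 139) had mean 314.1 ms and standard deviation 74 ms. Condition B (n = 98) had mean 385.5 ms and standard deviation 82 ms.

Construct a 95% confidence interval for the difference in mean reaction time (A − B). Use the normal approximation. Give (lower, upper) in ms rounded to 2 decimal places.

Per-group SEs: s₁/√n₁ = 74/√139 = 6.2766, s₂/√n₂ = 82/√98 = 8.2833.
Unpooled SE of the difference: √(39.39570756 + 68.61305889) = 10.3927.
Margin of error = z* · SE = 1.960 × 10.3927 = 20.3697.
x̄₁ − x̄₂ = 314.1 − 385.5 = -71.4000.
CI: -71.4000 ± 20.3697 = (-91.77, -51.03).

(-91.77, -51.03)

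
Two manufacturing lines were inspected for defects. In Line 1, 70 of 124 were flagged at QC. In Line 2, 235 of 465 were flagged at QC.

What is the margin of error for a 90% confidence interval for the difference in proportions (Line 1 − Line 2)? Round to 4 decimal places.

First, p̂₁ = 70/124 = 0.5645; p̂₂ = 235/465 = 0.5054.
The two standard errors are √(0.5645×0.4355/124) = 0.04453 and √(0.5054×0.4946/465) = 0.02319.
Because the samples are independent, SE_diff = √(0.04453² + 0.02319²) = 0.05021.
Using z* = 1.645 for 90%, ME = 1.645 × 0.05021 = 0.08260.

0.0826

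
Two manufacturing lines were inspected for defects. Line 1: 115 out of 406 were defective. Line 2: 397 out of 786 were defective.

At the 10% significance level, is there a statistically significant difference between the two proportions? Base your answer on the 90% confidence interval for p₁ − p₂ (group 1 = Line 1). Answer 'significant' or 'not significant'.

significant

First, p̂₁ = 115/406 = 0.2833; p̂₂ = 397/786 = 0.5051.
The two standard errors are √(0.2833×0.7167/406) = 0.02236 and √(0.5051×0.4949/786) = 0.01783.
Because the samples are independent, SE_diff = √(0.02236² + 0.01783²) = 0.02860.
Using z* = 1.645 for 90%, ME = 1.645 × 0.02860 = 0.04705.
p̂₁ − p̂₂ = -0.2218; interval -0.2218 ± 0.04705 gives (-0.26885, -0.17475).
The interval (-0.26885, -0.17475) does not contain 0, so the difference is significant.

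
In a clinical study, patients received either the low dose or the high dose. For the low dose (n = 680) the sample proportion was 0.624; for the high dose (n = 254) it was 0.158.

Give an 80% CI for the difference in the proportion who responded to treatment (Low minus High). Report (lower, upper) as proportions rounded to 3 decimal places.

The two standard errors are √(0.6240×0.3760/680) = 0.01858 and √(0.1580×0.8420/254) = 0.02289.
Because the samples are independent, SE_diff = √(0.01858² + 0.02289²) = 0.02948.
Using z* = 1.282 for 80%, ME = 1.282 × 0.02948 = 0.03779.
p̂₁ − p̂₂ = 0.4660; interval 0.4660 ± 0.03779 gives (0.428, 0.504).

(0.428, 0.504)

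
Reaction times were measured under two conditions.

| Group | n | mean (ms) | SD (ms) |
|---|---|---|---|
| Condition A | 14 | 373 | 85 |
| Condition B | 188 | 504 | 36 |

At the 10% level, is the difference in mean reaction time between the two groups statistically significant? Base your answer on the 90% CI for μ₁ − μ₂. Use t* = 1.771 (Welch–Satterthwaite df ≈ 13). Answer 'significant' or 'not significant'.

SE₁ = s₁/√n₁ = 85/√14 = 22.7172; SE₂ = 36/√188 = 2.6256.
Independent samples, unequal variances: SE_diff = √(SE₁² + SE₂²) = √(516.07117584 + 6.89377536) = 22.8684.
t* = 1.771, so margin of error = 1.771 × 22.8684 = 40.4999.
Difference in means = 373 − 504 = -131.0000.
-131.0000 ± 40.4999 → (-171.4999, -90.5001).
The interval (-171.4999, -90.5001) does not contain 0, so the difference is significant.

significant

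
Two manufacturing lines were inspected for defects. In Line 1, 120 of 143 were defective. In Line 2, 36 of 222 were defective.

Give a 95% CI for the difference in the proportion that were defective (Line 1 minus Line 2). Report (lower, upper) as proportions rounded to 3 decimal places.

(0.600, 0.754)

Sample proportions: 120/143 = 0.8392, 36/222 = 0.1622.
Each SE is √(p̂(1−p̂)/n): √(0.8392·0.1608/143) = 0.03072 and √(0.1622·0.8378/222) = 0.02474.
SE(p̂₁ − p̂₂) = √(SE₁² + SE₂²) = √(0.0009437184 + 0.0006120676) = 0.03944, since the two samples are independent.
At 95% confidence z* = 1.960; margin = 1.960 × 0.03944 = 0.07730.
The difference is 0.8392 − 0.1622 = 0.6770, so the interval is 0.6770 ± 0.07730 = (0.600, 0.754).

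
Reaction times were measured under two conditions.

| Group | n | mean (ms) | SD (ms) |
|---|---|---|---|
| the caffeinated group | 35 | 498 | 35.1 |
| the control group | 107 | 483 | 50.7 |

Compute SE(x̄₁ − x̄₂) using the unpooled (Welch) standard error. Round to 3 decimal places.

7.696

Per-group SEs: s₁/√n₁ = 35.1/√35 = 5.9330, s₂/√n₂ = 50.7/√107 = 4.9014.
Unpooled SE of the difference: √(35.200489 + 24.02372196) = 7.6957.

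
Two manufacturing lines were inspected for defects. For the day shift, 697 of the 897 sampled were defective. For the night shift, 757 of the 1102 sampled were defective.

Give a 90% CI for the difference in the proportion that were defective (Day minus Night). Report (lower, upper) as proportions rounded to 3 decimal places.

(0.058, 0.123)

p̂₁ = 697/897 = 0.7770 and p̂₂ = 757/1102 = 0.6869.
SE₁ = √(p̂₁(1−p̂₁)/n₁) = √(0.7770·0.2230/897) = 0.01390; SE₂ = √(0.6869·0.3131/1102) = 0.01397.
Independent samples: SE of the difference = √(SE₁² + SE₂²) = √(0.00019321 + 0.0001951609) = 0.01971.
z* for 90% confidence is 1.645, so the margin of error is 1.645 × 0.01971 = 0.03242.
Point estimate p̂₁ − p̂₂ = 0.7770 − 0.6869 = 0.0901.
0.0901 ± 0.03242 → (0.058, 0.123).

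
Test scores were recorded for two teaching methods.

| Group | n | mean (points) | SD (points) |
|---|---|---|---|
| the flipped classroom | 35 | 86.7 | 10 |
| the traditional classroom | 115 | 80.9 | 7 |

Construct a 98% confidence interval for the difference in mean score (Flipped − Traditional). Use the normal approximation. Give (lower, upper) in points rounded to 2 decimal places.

Per-group SEs: s₁/√n₁ = 10/√35 = 1.6903, s₂/√n₂ = 7/√115 = 0.6528.
Unpooled SE of the difference: √(2.85711409 + 0.42614784) = 1.8120.
Margin of error = z* · SE = 2.326 × 1.8120 = 4.2147.
x̄₁ − x̄₂ = 86.7 − 80.9 = 5.8000.
CI: 5.8000 ± 4.2147 = (1.59, 10.01).

(1.59, 10.01)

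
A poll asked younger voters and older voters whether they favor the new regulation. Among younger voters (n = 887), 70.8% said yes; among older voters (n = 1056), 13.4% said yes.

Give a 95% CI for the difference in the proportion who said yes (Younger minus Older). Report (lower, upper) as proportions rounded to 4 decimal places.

(0.5377, 0.6103)

SE₁ = √(p̂₁(1−p̂₁)/n₁) = √(0.7080·0.2920/887) = 0.01527; SE₂ = √(0.1340·0.8660/1056) = 0.01048.
Independent samples: SE of the difference = √(SE₁² + SE₂²) = √(0.0002331729 + 0.0001098304) = 0.01852.
z* for 95% confidence is 1.960, so the margin of error is 1.960 × 0.01852 = 0.03630.
Point estimate p̂₁ − p̂₂ = 0.7080 − 0.1340 = 0.5740.
0.5740 ± 0.03630 → (0.5377, 0.6103).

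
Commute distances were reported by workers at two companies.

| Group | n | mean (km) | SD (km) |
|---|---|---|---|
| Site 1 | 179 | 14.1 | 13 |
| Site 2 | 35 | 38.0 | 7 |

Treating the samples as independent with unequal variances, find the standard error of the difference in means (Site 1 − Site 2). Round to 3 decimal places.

Standard errors of each mean: 13/√179 = 0.9717 and 7/√35 = 1.1832.
SE(x̄₁ − x̄₂) = √(0.9717² + 1.1832²) = 1.5311 for independent samples with unequal variances.

1.531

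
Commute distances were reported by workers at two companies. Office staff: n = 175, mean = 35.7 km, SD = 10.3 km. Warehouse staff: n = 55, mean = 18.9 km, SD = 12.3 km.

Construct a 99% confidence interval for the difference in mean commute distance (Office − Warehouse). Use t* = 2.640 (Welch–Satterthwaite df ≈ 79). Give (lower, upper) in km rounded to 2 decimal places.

Standard errors of each mean: 10.3/√175 = 0.7786 and 12.3/√55 = 1.6585.
SE(x̄₁ − x̄₂) = √(0.7786² + 1.6585²) = 1.8322 for independent samples with unequal variances.
With t* = 2.640, the margin is 2.640 × 1.8322 = 4.8370.
x̄₁ − x̄₂ = 35.7 − 18.9 = 16.8000; the interval is 16.8000 ± 4.8370 = (11.96, 21.64).

(11.96, 21.64)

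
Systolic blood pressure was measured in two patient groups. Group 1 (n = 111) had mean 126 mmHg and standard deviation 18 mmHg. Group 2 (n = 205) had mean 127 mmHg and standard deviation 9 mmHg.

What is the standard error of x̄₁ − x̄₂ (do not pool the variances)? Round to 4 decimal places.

1.8205

Standard errors of each mean: 18/√111 = 1.7085 and 9/√205 = 0.6286.
SE(x̄₁ − x̄₂) = √(1.7085² + 0.6286²) = 1.8205 for independent samples with unequal variances.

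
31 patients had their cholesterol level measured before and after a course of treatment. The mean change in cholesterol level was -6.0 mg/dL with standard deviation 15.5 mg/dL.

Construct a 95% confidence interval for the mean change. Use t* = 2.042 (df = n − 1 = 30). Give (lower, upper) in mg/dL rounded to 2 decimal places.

(-11.68, -0.32)

Paired design: SE = s_d/√n = 15.5/√31 = 2.7839.
t* = 2.042; margin of error = 2.042 × 2.7839 = 5.6847.
-6.0 ± 5.6847 → (-11.68, -0.32).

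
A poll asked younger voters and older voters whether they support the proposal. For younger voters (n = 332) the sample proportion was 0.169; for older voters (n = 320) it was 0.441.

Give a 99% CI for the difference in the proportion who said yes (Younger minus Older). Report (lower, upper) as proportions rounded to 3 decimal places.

SE₁ = √(p̂₁(1−p̂₁)/n₁) = √(0.1690·0.8310/332) = 0.02057; SE₂ = √(0.4410·0.5590/320) = 0.02776.
Independent samples: SE of the difference = √(SE₁² + SE₂²) = √(0.0004231249 + 0.0007706176) = 0.03455.
z* for 99% confidence is 2.576, so the margin of error is 2.576 × 0.03455 = 0.08900.
Point estimate p̂₁ − p̂₂ = 0.1690 − 0.4410 = -0.2720.
-0.2720 ± 0.08900 → (-0.361, -0.183).

(-0.361, -0.183)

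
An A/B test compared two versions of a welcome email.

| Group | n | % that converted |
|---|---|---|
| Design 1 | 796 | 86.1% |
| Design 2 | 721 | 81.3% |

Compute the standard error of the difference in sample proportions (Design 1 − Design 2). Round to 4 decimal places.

SE₁ = √(p̂₁(1−p̂₁)/n₁) = √(0.8610·0.1390/796) = 0.01226; SE₂ = √(0.8130·0.1870/721) = 0.01452.
Independent samples: SE of the difference = √(SE₁² + SE₂²) = √(0.0001503076 + 0.0002108304) = 0.01900.

0.0190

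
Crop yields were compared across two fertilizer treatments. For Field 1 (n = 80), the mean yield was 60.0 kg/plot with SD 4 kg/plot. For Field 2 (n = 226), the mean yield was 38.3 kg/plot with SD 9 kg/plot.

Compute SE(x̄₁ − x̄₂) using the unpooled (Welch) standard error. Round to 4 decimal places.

0.7473

Standard errors of each mean: 4/√80 = 0.4472 and 9/√226 = 0.5987.
SE(x̄₁ − x̄₂) = √(0.4472² + 0.5987²) = 0.7473 for independent samples with unequal variances.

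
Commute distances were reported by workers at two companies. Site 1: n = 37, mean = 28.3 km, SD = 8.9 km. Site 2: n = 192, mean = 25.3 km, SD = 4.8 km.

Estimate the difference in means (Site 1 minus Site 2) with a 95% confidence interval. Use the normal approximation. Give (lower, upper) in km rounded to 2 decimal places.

(0.05, 5.95)

SE₁ = s₁/√n₁ = 8.9/√37 = 1.4632; SE₂ = 4.8/√192 = 0.3464.
Independent samples, unequal variances: SE_diff = √(SE₁² + SE₂²) = √(2.14095424 + 0.11999296) = 1.5036.
z* = 1.960, so margin of error = 1.960 × 1.5036 = 2.9471.
Difference in means = 28.3 − 25.3 = 3.0000.
3.0000 ± 2.9471 → (0.05, 5.95).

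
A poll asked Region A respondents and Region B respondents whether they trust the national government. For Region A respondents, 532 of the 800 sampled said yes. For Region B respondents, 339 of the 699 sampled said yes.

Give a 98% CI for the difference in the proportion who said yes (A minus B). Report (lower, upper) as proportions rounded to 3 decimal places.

p̂₁ = 532/800 = 0.6650 and p̂₂ = 339/699 = 0.4850.
SE₁ = √(p̂₁(1−p̂₁)/n₁) = √(0.6650·0.3350/800) = 0.01669; SE₂ = √(0.4850·0.5150/699) = 0.01890.
Independent samples: SE of the difference = √(SE₁² + SE₂²) = √(0.0002785561 + 0.00035721) = 0.02521.
z* for 98% confidence is 2.326, so the margin of error is 2.326 × 0.02521 = 0.05864.
Point estimate p̂₁ − p̂₂ = 0.6650 − 0.4850 = 0.1800.
0.1800 ± 0.05864 → (0.121, 0.239).

(0.121, 0.239)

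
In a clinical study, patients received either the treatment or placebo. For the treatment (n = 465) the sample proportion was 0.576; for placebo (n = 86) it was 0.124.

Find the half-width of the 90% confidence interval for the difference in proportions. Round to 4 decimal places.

0.0696

The two standard errors are √(0.5760×0.4240/465) = 0.02292 and √(0.1240×0.8760/86) = 0.03554.
Because the samples are independent, SE_diff = √(0.02292² + 0.03554²) = 0.04229.
Using z* = 1.645 for 90%, ME = 1.645 × 0.04229 = 0.06957.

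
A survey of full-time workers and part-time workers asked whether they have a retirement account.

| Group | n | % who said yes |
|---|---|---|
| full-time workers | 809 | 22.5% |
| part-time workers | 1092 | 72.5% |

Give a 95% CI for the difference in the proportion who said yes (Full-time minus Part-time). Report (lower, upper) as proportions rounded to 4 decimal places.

The two standard errors are √(0.2250×0.7750/809) = 0.01468 and √(0.7250×0.2750/1092) = 0.01351.
Because the samples are independent, SE_diff = √(0.01468² + 0.01351²) = 0.01995.
Using z* = 1.960 for 95%, ME = 1.960 × 0.01995 = 0.03910.
p̂₁ − p̂₂ = -0.5000; interval -0.5000 ± 0.03910 gives (-0.5391, -0.4609).

(-0.5391, -0.4609)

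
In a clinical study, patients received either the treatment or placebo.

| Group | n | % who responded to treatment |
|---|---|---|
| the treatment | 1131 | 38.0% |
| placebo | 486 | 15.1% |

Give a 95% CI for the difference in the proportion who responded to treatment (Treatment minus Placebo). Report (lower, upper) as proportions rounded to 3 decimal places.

The two standard errors are √(0.3800×0.6200/1131) = 0.01443 and √(0.1510×0.8490/486) = 0.01624.
Because the samples are independent, SE_diff = √(0.01443² + 0.01624²) = 0.02172.
Using z* = 1.960 for 95%, ME = 1.960 × 0.02172 = 0.04257.
p̂₁ − p̂₂ = 0.2290; interval 0.2290 ± 0.04257 gives (0.186, 0.272).

(0.186, 0.272)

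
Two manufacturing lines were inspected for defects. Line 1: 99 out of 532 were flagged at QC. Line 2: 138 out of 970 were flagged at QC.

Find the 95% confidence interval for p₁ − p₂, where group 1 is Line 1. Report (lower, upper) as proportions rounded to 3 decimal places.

(0.004, 0.084)

Sample proportions: 99/532 = 0.1861, 138/970 = 0.1423.
Each SE is √(p̂(1−p̂)/n): √(0.1861·0.8139/532) = 0.01687 and √(0.1423·0.8577/970) = 0.01122.
SE(p̂₁ − p̂₂) = √(SE₁² + SE₂²) = √(0.0002845969 + 0.0001258884) = 0.02026, since the two samples are independent.
At 95% confidence z* = 1.960; margin = 1.960 × 0.02026 = 0.03971.
The difference is 0.1861 − 0.1423 = 0.0438, so the interval is 0.0438 ± 0.03971 = (0.004, 0.084).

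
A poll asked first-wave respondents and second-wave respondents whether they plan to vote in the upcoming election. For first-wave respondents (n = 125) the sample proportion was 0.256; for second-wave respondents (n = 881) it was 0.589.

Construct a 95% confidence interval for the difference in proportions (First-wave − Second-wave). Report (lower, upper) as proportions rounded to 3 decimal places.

SE₁ = √(p̂₁(1−p̂₁)/n₁) = √(0.2560·0.7440/125) = 0.03903; SE₂ = √(0.5890·0.4110/881) = 0.01658.
Independent samples: SE of the difference = √(SE₁² + SE₂²) = √(0.0015233409 + 0.0002748964) = 0.04241.
z* for 95% confidence is 1.960, so the margin of error is 1.960 × 0.04241 = 0.08312.
Point estimate p̂₁ − p̂₂ = 0.2560 − 0.5890 = -0.3330.
-0.3330 ± 0.08312 → (-0.416, -0.250).

(-0.416, -0.250)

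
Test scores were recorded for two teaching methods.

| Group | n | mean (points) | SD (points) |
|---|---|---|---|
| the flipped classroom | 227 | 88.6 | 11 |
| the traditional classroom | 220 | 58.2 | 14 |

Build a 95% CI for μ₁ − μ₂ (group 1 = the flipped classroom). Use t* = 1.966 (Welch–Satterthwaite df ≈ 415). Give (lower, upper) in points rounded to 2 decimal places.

SE₁ = s₁/√n₁ = 11/√227 = 0.7301; SE₂ = 14/√220 = 0.9439.
Independent samples, unequal variances: SE_diff = √(SE₁² + SE₂²) = √(0.53304601 + 0.89094721) = 1.1933.
t* = 1.966, so margin of error = 1.966 × 1.1933 = 2.3460.
Difference in means = 88.6 − 58.2 = 30.4000.
30.4000 ± 2.3460 → (28.05, 32.75).

(28.05, 32.75)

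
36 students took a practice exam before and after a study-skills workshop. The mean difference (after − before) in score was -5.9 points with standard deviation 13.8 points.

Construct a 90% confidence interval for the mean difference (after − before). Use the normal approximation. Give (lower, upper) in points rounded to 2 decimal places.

Paired design: SE = s_d/√n = 13.8/√36 = 2.3000.
z* = 1.645; margin of error = 1.645 × 2.3000 = 3.7835.
-5.9 ± 3.7835 → (-9.68, -2.12).

(-9.68, -2.12)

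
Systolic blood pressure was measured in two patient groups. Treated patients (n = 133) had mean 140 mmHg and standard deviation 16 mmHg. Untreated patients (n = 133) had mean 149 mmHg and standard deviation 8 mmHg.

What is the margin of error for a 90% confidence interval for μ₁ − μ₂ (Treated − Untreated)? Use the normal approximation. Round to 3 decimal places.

2.552

SE₁ = s₁/√n₁ = 16/√133 = 1.3874; SE₂ = 8/√133 = 0.6937.
Independent samples, unequal variances: SE_diff = √(SE₁² + SE₂²) = √(1.92487876 + 0.48121969) = 1.5512.
z* = 1.645, so margin of error = 1.645 × 1.5512 = 2.5517.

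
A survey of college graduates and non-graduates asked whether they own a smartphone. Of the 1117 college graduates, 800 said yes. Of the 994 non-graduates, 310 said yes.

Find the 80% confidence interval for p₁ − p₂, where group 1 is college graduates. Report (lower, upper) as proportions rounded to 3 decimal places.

(0.379, 0.430)

p̂₁ = 800/1117 = 0.7162 and p̂₂ = 310/994 = 0.3119.
SE₁ = √(p̂₁(1−p̂₁)/n₁) = √(0.7162·0.2838/1117) = 0.01349; SE₂ = √(0.3119·0.6881/994) = 0.01469.
Independent samples: SE of the difference = √(SE₁² + SE₂²) = √(0.0001819801 + 0.0002157961) = 0.01994.
z* for 80% confidence is 1.282, so the margin of error is 1.282 × 0.01994 = 0.02556.
Point estimate p̂₁ − p̂₂ = 0.7162 − 0.3119 = 0.4043.
0.4043 ± 0.02556 → (0.379, 0.430).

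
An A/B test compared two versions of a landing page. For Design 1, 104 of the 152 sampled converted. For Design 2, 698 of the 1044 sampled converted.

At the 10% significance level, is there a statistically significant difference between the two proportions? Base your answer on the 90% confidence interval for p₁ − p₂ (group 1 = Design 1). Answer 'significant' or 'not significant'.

not significant

Sample proportions: 104/152 = 0.6842, 698/1044 = 0.6686.
Each SE is √(p̂(1−p̂)/n): √(0.6842·0.3158/152) = 0.03770 and √(0.6686·0.3314/1044) = 0.01457.
SE(p̂₁ − p̂₂) = √(SE₁² + SE₂²) = √(0.00142129 + 0.0002122849) = 0.04042, since the two samples are independent.
At 90% confidence z* = 1.645; margin = 1.645 × 0.04042 = 0.06649.
The difference is 0.6842 − 0.6686 = 0.0156, so the interval is 0.0156 ± 0.06649 = (-0.05089, 0.08209).
The interval (-0.05089, 0.08209) contains 0, so the difference is not significant.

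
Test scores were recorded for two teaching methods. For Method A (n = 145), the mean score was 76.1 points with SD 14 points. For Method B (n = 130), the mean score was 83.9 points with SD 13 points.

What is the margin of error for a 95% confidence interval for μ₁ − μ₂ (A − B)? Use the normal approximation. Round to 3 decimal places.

3.192

SE₁ = s₁/√n₁ = 14/√145 = 1.1626; SE₂ = 13/√130 = 1.1402.
Independent samples, unequal variances: SE_diff = √(SE₁² + SE₂²) = √(1.35163876 + 1.30005604) = 1.6284.
z* = 1.960, so margin of error = 1.960 × 1.6284 = 3.1917.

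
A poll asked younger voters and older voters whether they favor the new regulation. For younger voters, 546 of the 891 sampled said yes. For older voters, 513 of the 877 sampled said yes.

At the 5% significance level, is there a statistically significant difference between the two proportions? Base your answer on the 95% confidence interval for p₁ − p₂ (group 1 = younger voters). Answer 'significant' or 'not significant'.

not significant

p̂₁ = 546/891 = 0.6128 and p̂₂ = 513/877 = 0.5849.
SE₁ = √(p̂₁(1−p̂₁)/n₁) = √(0.6128·0.3872/891) = 0.01632; SE₂ = √(0.5849·0.4151/877) = 0.01664.
Independent samples: SE of the difference = √(SE₁² + SE₂²) = √(0.0002663424 + 0.0002768896) = 0.02331.
z* for 95% confidence is 1.960, so the margin of error is 1.960 × 0.02331 = 0.04569.
Point estimate p̂₁ − p̂₂ = 0.6128 − 0.5849 = 0.0279.
0.0279 ± 0.04569 → (-0.01779, 0.07359).
The interval (-0.01779, 0.07359) contains 0, so the difference is not significant.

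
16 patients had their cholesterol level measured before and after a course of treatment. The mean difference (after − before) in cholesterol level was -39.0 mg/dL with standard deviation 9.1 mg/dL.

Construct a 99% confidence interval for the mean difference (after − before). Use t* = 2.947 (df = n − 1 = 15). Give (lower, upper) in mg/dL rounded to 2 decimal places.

(-45.70, -32.30)

This is a matched-pairs design, so SE = s_d/√n = 9.1/√16 = 2.2750.
Margin = 2.947 × 2.2750 = 6.7044; the interval is -39.0 ± 6.7044 = (-45.70, -32.30).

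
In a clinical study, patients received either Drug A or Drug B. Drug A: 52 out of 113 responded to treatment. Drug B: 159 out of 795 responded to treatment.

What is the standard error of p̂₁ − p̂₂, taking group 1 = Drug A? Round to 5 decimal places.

Sample proportions: 52/113 = 0.4602, 159/795 = 0.2000.
Each SE is √(p̂(1−p̂)/n): √(0.4602·0.5398/113) = 0.04689 and √(0.2000·0.8000/795) = 0.01419.
SE(p̂₁ − p̂₂) = √(SE₁² + SE₂²) = √(0.0021986721 + 0.0002013561) = 0.04899, since the two samples are independent.

0.04899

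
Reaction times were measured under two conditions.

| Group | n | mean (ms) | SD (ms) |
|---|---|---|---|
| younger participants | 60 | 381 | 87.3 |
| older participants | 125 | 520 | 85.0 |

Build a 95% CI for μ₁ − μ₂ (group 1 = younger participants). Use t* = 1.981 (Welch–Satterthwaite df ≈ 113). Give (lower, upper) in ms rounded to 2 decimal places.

(-165.93, -112.07)

Per-group SEs: s₁/√n₁ = 87.3/√60 = 11.2704, s₂/√n₂ = 85.0/√125 = 7.6026.
Unpooled SE of the difference: √(127.02191616 + 57.79952676) = 13.5949.
Margin of error = t* · SE = 1.981 × 13.5949 = 26.9315.
x̄₁ − x̄₂ = 381 − 520 = -139.0000.
CI: -139.0000 ± 26.9315 = (-165.93, -112.07).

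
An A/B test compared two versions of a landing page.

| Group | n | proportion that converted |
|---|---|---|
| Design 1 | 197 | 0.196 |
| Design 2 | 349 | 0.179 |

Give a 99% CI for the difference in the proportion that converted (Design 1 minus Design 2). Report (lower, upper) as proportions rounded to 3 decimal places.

The two standard errors are √(0.1960×0.8040/197) = 0.02828 and √(0.1790×0.8210/349) = 0.02052.
Because the samples are independent, SE_diff = √(0.02828² + 0.02052²) = 0.03494.
Using z* = 2.576 for 99%, ME = 2.576 × 0.03494 = 0.09001.
p̂₁ − p̂₂ = 0.0170; interval 0.0170 ± 0.09001 gives (-0.073, 0.107).

(-0.073, 0.107)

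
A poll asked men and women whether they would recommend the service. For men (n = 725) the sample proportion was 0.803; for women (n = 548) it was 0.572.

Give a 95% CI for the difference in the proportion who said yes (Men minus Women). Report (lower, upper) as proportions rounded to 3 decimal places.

(0.180, 0.282)

The two standard errors are √(0.8030×0.1970/725) = 0.01477 and √(0.5720×0.4280/548) = 0.02114.
Because the samples are independent, SE_diff = √(0.01477² + 0.02114²) = 0.02579.
Using z* = 1.960 for 95%, ME = 1.960 × 0.02579 = 0.05055.
p̂₁ − p̂₂ = 0.2310; interval 0.2310 ± 0.05055 gives (0.180, 0.282).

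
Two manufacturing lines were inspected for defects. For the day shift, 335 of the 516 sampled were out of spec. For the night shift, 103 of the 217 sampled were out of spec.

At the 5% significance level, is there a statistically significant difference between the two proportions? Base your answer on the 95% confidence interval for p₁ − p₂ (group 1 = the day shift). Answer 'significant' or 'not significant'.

p̂₁ = 335/516 = 0.6492 and p̂₂ = 103/217 = 0.4747.
SE₁ = √(p̂₁(1−p̂₁)/n₁) = √(0.6492·0.3508/516) = 0.02101; SE₂ = √(0.4747·0.5253/217) = 0.03390.
Independent samples: SE of the difference = √(SE₁² + SE₂²) = √(0.0004414201 + 0.00114921) = 0.03988.
z* for 95% confidence is 1.960, so the margin of error is 1.960 × 0.03988 = 0.07816.
Point estimate p̂₁ − p̂₂ = 0.6492 − 0.4747 = 0.1745.
0.1745 ± 0.07816 → (0.09634, 0.25266).
The interval (0.09634, 0.25266) does not contain 0, so the difference is significant.

significant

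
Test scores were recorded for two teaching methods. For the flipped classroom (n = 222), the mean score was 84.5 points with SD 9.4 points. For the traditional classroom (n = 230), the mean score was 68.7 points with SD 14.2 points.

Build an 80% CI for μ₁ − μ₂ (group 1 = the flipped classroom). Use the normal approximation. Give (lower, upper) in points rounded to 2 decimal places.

SE₁ = s₁/√n₁ = 9.4/√222 = 0.6309; SE₂ = 14.2/√230 = 0.9363.
Independent samples, unequal variances: SE_diff = √(SE₁² + SE₂²) = √(0.39803481 + 0.87665769) = 1.1290.
z* = 1.282, so margin of error = 1.282 × 1.1290 = 1.4474.
Difference in means = 84.5 − 68.7 = 15.8000.
15.8000 ± 1.4474 → (14.35, 17.25).

(14.35, 17.25)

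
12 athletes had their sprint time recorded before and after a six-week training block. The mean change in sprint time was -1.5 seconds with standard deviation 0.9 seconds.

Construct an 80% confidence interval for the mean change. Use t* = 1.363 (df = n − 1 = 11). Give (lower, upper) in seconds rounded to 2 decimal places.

(-1.85, -1.15)

This is a matched-pairs design, so SE = s_d/√n = 0.9/√12 = 0.2598.
Margin = 1.363 × 0.2598 = 0.3541; the interval is -1.5 ± 0.3541 = (-1.85, -1.15).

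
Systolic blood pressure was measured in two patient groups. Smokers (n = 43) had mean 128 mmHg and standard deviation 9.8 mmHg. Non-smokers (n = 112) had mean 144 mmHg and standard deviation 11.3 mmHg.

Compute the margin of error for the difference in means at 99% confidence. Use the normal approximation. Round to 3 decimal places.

SE₁ = s₁/√n₁ = 9.8/√43 = 1.4945; SE₂ = 11.3/√112 = 1.0677.
Independent samples, unequal variances: SE_diff = √(SE₁² + SE₂²) = √(2.23353025 + 1.13998329) = 1.8367.
z* = 2.576, so margin of error = 2.576 × 1.8367 = 4.7313.

4.731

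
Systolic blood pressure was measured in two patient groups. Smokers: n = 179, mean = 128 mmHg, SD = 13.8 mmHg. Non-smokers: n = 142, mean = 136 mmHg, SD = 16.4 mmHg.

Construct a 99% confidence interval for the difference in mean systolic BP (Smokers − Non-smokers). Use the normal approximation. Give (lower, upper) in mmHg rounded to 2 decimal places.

(-12.43, -3.57)

Standard errors of each mean: 13.8/√179 = 1.0315 and 16.4/√142 = 1.3763.
SE(x̄₁ − x̄₂) = √(1.0315² + 1.3763²) = 1.7199 for independent samples with unequal variances.
With z* = 2.576, the margin is 2.576 × 1.7199 = 4.4305.
x̄₁ − x̄₂ = 128 − 136 = -8.0000; the interval is -8.0000 ± 4.4305 = (-12.43, -3.57).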